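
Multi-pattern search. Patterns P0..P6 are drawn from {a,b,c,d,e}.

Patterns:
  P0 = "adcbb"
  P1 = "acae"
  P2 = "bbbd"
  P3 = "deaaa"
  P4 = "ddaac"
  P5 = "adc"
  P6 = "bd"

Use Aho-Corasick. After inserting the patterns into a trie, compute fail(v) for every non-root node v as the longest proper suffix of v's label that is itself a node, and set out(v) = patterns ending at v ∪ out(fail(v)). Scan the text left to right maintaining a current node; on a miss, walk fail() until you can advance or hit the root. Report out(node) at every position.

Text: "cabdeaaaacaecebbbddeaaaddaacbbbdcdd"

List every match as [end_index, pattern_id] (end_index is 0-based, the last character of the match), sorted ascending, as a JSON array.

Build:
Trie nodes:
  n0 'ε': a→1 b→9 d→13
  n1 'a': c→6 d→2
  n2 'ad': c→3
  n3 'adc': b→4  ←P5
  n4 'adcb': b→5
  n5 'adcbb': ·  ←P0
  n6 'ac': a→7
  n7 'aca': e→8
  n8 'acae': ·  ←P1
  n9 'b': b→10 d→22
  n10 'bb': b→11
  n11 'bbb': d→12
  n12 'bbbd': ·  ←P2
  n13 'd': d→18 e→14
  n14 'de': a→15
  n15 'dea': a→16
  n16 'deaa': a→17
  n17 'deaaa': ·  ←P3
  n18 'dd': a→19
  n19 'dda': a→20
  n20 'ddaa': c→21
  n21 'ddaac': ·  ←P4
  n22 'bd': ·  ←P6

Failure links (BFS by depth):
  n1('a'): parent n0 fail=0; on 'a' 0 → fail=0;  out ∅∪∅=∅
  n9('b'): parent n0 fail=0; on 'b' 0 → fail=0;  out ∅∪∅=∅
  n13('d'): parent n0 fail=0; on 'd' 0 → fail=0;  out ∅∪∅=∅
  n2('ad'): parent n1 fail=0; on 'd' 0 → fail=13;  out ∅∪∅=∅
  n6('ac'): parent n1 fail=0; on 'c' 0 → fail=0;  out ∅∪∅=∅
  n10('bb'): parent n9 fail=0; on 'b' 0 → fail=9;  out ∅∪∅=∅
  n14('de'): parent n13 fail=0; on 'e' 0 → fail=0;  out ∅∪∅=∅
  n18('dd'): parent n13 fail=0; on 'd' 0 → fail=13;  out ∅∪∅=∅
  n22('bd'): parent n9 fail=0; on 'd' 0 → fail=13;  out {6}∪∅={6}
  n3('adc'): parent n2 fail=13; on 'c' 13→0 → fail=0;  out {5}∪∅={5}
  n7('aca'): parent n6 fail=0; on 'a' 0 → fail=1;  out ∅∪∅=∅
  n11('bbb'): parent n10 fail=9; on 'b' 9 → fail=10;  out ∅∪∅=∅
  n15('dea'): parent n14 fail=0; on 'a' 0 → fail=1;  out ∅∪∅=∅
  n19('dda'): parent n18 fail=13; on 'a' 13→0 → fail=1;  out ∅∪∅=∅
  n4('adcb'): parent n3 fail=0; on 'b' 0 → fail=9;  out ∅∪∅=∅
  n8('acae'): parent n7 fail=1; on 'e' 1→0 → fail=0;  out {1}∪∅={1}
  n12('bbbd'): parent n11 fail=10; on 'd' 10→9 → fail=22;  out {2}∪{6}={2,6}
  n16('deaa'): parent n15 fail=1; on 'a' 1→0 → fail=1;  out ∅∪∅=∅
  n20('ddaa'): parent n19 fail=1; on 'a' 1→0 → fail=1;  out ∅∪∅=∅
  n5('adcbb'): parent n4 fail=9; on 'b' 9 → fail=10;  out {0}∪∅={0}
  n17('deaaa'): parent n16 fail=1; on 'a' 1→0 → fail=1;  out {3}∪∅={3}
  n21('ddaac'): parent n20 fail=1; on 'c' 1 → fail=6;  out {4}∪∅={4}

Run:
[0] read 'c'  n0⇒n0
[1] read 'a'  n0⇒n1
[2] read 'b'  n1⇒n9 (fail-walked)
[3] read 'd'  n9⇒n22  → match P6@[2:3]
[4] read 'e'  n22⇒n14 (fail-walked)
[5] read 'a'  n14⇒n15
[6] read 'a'  n15⇒n16
[7] read 'a'  n16⇒n17  → match P3@[3:7]
[8] read 'a'  n17⇒n1 (fail-walked)
[9] read 'c'  n1⇒n6
[10] read 'a'  n6⇒n7
[11] read 'e'  n7⇒n8  → match P1@[8:11]
[12] read 'c'  n8⇒n0 (fail-walked)
[13] read 'e'  n0⇒n0
[14] read 'b'  n0⇒n9
[15] read 'b'  n9⇒n10
[16] read 'b'  n10⇒n11
[17] read 'd'  n11⇒n12  → match P2@[14:17],P6@[16:17]
[18] read 'd'  n12⇒n18 (fail-walked)
[19] read 'e'  n18⇒n14 (fail-walked)
[20] read 'a'  n14⇒n15
[21] read 'a'  n15⇒n16
[22] read 'a'  n16⇒n17  → match P3@[18:22]
[23] read 'd'  n17⇒n2 (fail-walked)
[24] read 'd'  n2⇒n18 (fail-walked)
[25] read 'a'  n18⇒n19
[26] read 'a'  n19⇒n20
[27] read 'c'  n20⇒n21  → match P4@[23:27]
[28] read 'b'  n21⇒n9 (fail-walked)
[29] read 'b'  n9⇒n10
[30] read 'b'  n10⇒n11
[31] read 'd'  n11⇒n12  → match P2@[28:31],P6@[30:31]
[32] read 'c'  n12⇒n0 (fail-walked)
[33] read 'd'  n0⇒n13
[34] read 'd'  n13⇒n18

All matches (sorted): [[3,6],[7,3],[11,1],[17,2],[17,6],[22,3],[27,4],[31,2],[31,6]]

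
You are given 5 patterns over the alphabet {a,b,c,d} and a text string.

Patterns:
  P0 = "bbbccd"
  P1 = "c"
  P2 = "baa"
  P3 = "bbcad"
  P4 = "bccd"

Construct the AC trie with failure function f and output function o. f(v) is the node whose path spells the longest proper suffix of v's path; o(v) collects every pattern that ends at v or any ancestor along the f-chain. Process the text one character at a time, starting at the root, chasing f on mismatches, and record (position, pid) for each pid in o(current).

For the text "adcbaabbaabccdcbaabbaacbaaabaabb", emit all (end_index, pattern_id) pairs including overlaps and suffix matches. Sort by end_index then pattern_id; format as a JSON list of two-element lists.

Build:
Trie nodes:
  0='ε' goto b→1 c→7
  1='b' goto a→8 b→2 c→13
  2='bb' goto b→3 c→10
  3='bbb' goto c→4
  4='bbbc' goto c→5
  5='bbbcc' goto d→6
  6='bbbccd' goto ·  [P0 ends]
  7='c' goto ·  [P1 ends]
  8='ba' goto a→9
  9='baa' goto ·  [P2 ends]
  10='bbc' goto a→11
  11='bbca' goto d→12
  12='bbcad' goto ·  [P3 ends]
  13='bc' goto c→14
  14='bcc' goto d→15
  15='bccd' goto ·  [P4 ends]

Failure links (BFS by depth):
  n1('b'): parent n0 fail=0; on 'b' 0 → fail=0;  out ∅∪∅=∅
  n7('c'): parent n0 fail=0; on 'c' 0 → fail=0;  out {1}∪∅={1}
  n2('bb'): parent n1 fail=0; on 'b' 0 → fail=1;  out ∅∪∅=∅
  n8('ba'): parent n1 fail=0; on 'a' 0 → fail=0;  out ∅∪∅=∅
  n13('bc'): parent n1 fail=0; on 'c' 0 → fail=7;  out ∅∪{1}={1}
  n3('bbb'): parent n2 fail=1; on 'b' 1 → fail=2;  out ∅∪∅=∅
  n9('baa'): parent n8 fail=0; on 'a' 0 → fail=0;  out {2}∪∅={2}
  n10('bbc'): parent n2 fail=1; on 'c' 1 → fail=13;  out ∅∪{1}={1}
  n14('bcc'): parent n13 fail=7; on 'c' 7→0 → fail=7;  out ∅∪{1}={1}
  n4('bbbc'): parent n3 fail=2; on 'c' 2 → fail=10;  out ∅∪{1}={1}
  n11('bbca'): parent n10 fail=13; on 'a' 13→7→0 → fail=0;  out ∅∪∅=∅
  n15('bccd'): parent n14 fail=7; on 'd' 7→0 → fail=0;  out {4}∪∅={4}
  n5('bbbcc'): parent n4 fail=10; on 'c' 10→13 → fail=14;  out ∅∪{1}={1}
  n12('bbcad'): parent n11 fail=0; on 'd' 0 → fail=0;  out {3}∪∅={3}
  n6('bbbccd'): parent n5 fail=14; on 'd' 14 → fail=15;  out {0}∪{4}={0,4}

Scan:
pos 0 'a': at 0
pos 1 'd': at 0
pos 2 'c': at 7  emit P1@[2:2]
pos 3 'b': at 1 ·f
pos 4 'a': at 8
pos 5 'a': at 9  emit P2@[3:5]
pos 6 'b': at 1 ·f
pos 7 'b': at 2
pos 8 'a': at 8 ·f
pos 9 'a': at 9  emit P2@[7:9]
pos 10 'b': at 1 ·f
pos 11 'c': at 13  emit P1@[11:11]
pos 12 'c': at 14  emit P1@[12:12]
pos 13 'd': at 15  emit P4@[10:13]
pos 14 'c': at 7 ·f  emit P1@[14:14]
pos 15 'b': at 1 ·f
pos 16 'a': at 8
pos 17 'a': at 9  emit P2@[15:17]
pos 18 'b': at 1 ·f
pos 19 'b': at 2
pos 20 'a': at 8 ·f
pos 21 'a': at 9  emit P2@[19:21]
pos 22 'c': at 7 ·f  emit P1@[22:22]
pos 23 'b': at 1 ·f
pos 24 'a': at 8
pos 25 'a': at 9  emit P2@[23:25]
pos 26 'a': at 0 ·f
pos 27 'b': at 1
pos 28 'a': at 8
pos 29 'a': at 9  emit P2@[27:29]
pos 30 'b': at 1 ·f
pos 31 'b': at 2

Result: [[2,1],[5,2],[9,2],[11,1],[12,1],[13,4],[14,1],[17,2],[21,2],[22,1],[25,2],[29,2]]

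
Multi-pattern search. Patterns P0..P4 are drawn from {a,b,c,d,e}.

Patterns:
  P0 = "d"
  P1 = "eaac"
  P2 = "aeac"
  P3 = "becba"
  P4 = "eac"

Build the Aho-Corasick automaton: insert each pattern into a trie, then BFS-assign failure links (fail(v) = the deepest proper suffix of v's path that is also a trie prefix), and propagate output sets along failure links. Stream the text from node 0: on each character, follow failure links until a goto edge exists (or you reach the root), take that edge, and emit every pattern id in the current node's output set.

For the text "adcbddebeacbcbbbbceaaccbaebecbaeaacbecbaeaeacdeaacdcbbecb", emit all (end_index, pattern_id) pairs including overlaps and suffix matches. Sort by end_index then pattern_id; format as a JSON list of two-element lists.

Build automaton:
Trie (insert patterns):
  0='ε' goto a→6 b→10 d→1 e→2
  1='d' goto ·  ←P0
  2='e' goto a→3
  3='ea' goto a→4 c→15
  4='eaa' goto c→5
  5='eaac' goto ·  ←P1
  6='a' goto e→7
  7='ae' goto a→8
  8='aea' goto c→9
  9='aeac' goto ·  ←P2
  10='b' goto e→11
  11='be' goto c→12
  12='bec' goto b→13
  13='becb' goto a→14
  14='becba' goto ·  ←P3
  15='eac' goto ·  ←P4

Failure links (BFS by depth):
  fail(1) 'd': from fail(0)=0 chase 'd': 0 ⇒ 0;  out={0}∪out(0)={0}
  fail(2) 'e': from fail(0)=0 chase 'e': 0 ⇒ 0;  out=∅∪out(0)=∅
  fail(6) 'a': from fail(0)=0 chase 'a': 0 ⇒ 0;  out=∅∪out(0)=∅
  fail(10) 'b': from fail(0)=0 chase 'b': 0 ⇒ 0;  out=∅∪out(0)=∅
  fail(3) 'ea': from fail(2)=0 chase 'a': 0 ⇒ 6;  out=∅∪out(6)=∅
  fail(7) 'ae': from fail(6)=0 chase 'e': 0 ⇒ 2;  out=∅∪out(2)=∅
  fail(11) 'be': from fail(10)=0 chase 'e': 0 ⇒ 2;  out=∅∪out(2)=∅
  fail(4) 'eaa': from fail(3)=6 chase 'a': 6→0 ⇒ 6;  out=∅∪out(6)=∅
  fail(8) 'aea': from fail(7)=2 chase 'a': 2 ⇒ 3;  out=∅∪out(3)=∅
  fail(12) 'bec': from fail(11)=2 chase 'c': 2→0 ⇒ 0;  out=∅∪out(0)=∅
  fail(15) 'eac': from fail(3)=6 chase 'c': 6→0 ⇒ 0;  out={4}∪out(0)={4}
  fail(5) 'eaac': from fail(4)=6 chase 'c': 6→0 ⇒ 0;  out={1}∪out(0)={1}
  fail(9) 'aeac': from fail(8)=3 chase 'c': 3 ⇒ 15;  out={2}∪out(15)={2,4}
  fail(13) 'becb': from fail(12)=0 chase 'b': 0 ⇒ 10;  out=∅∪out(10)=∅
  fail(14) 'becba': from fail(13)=10 chase 'a': 10→0 ⇒ 6;  out={3}∪out(6)={3}

Scan:
pos 0 'a': at 6
pos 1 'd': at 1 (via fail)  → match P0@[1:1]
pos 2 'c': at 0 (via fail)
pos 3 'b': at 10
pos 4 'd': at 1 (via fail)  → match P0@[4:4]
pos 5 'd': at 1 (via fail)  → match P0@[5:5]
pos 6 'e': at 2 (via fail)
pos 7 'b': at 10 (via fail)
pos 8 'e': at 11
pos 9 'a': at 3 (via fail)
pos 10 'c': at 15  → match P4@[8:10]
pos 11 'b': at 10 (via fail)
pos 12 'c': at 0 (via fail)
pos 13 'b': at 10
pos 14 'b': at 10 (via fail)
pos 15 'b': at 10 (via fail)
pos 16 'b': at 10 (via fail)
pos 17 'c': at 0 (via fail)
pos 18 'e': at 2
pos 19 'a': at 3
pos 20 'a': at 4
pos 21 'c': at 5  → match P1@[18:21]
pos 22 'c': at 0 (via fail)
pos 23 'b': at 10
pos 24 'a': at 6 (via fail)
pos 25 'e': at 7
pos 26 'b': at 10 (via fail)
pos 27 'e': at 11
pos 28 'c': at 12
pos 29 'b': at 13
pos 30 'a': at 14  → match P3@[26:30]
pos 31 'e': at 7 (via fail)
pos 32 'a': at 8
pos 33 'a': at 4 (via fail)
pos 34 'c': at 5  → match P1@[31:34]
pos 35 'b': at 10 (via fail)
pos 36 'e': at 11
pos 37 'c': at 12
pos 38 'b': at 13
pos 39 'a': at 14  → match P3@[35:39]
pos 40 'e': at 7 (via fail)
pos 41 'a': at 8
pos 42 'e': at 7 (via fail)
pos 43 'a': at 8
pos 44 'c': at 9  → match P2@[41:44],P4@[42:44]
pos 45 'd': at 1 (via fail)  → match P0@[45:45]
pos 46 'e': at 2 (via fail)
pos 47 'a': at 3
pos 48 'a': at 4
pos 49 'c': at 5  → match P1@[46:49]
pos 50 'd': at 1 (via fail)  → match P0@[50:50]
pos 51 'c': at 0 (via fail)
pos 52 'b': at 10
pos 53 'b': at 10 (via fail)
pos 54 'e': at 11
pos 55 'c': at 12
pos 56 'b': at 13

Matches: [[1,0],[4,0],[5,0],[10,4],[21,1],[30,3],[34,1],[39,3],[44,2],[44,4],[45,0],[49,1],[50,0]]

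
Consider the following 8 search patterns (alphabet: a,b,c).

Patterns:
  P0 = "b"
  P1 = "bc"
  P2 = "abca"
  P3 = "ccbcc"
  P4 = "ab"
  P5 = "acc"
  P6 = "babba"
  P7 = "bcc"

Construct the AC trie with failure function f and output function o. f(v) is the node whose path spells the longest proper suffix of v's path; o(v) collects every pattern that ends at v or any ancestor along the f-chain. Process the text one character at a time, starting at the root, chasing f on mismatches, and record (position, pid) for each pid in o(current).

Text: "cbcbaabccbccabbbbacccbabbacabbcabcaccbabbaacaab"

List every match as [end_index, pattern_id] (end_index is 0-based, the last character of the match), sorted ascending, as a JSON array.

Build:
Trie (insert patterns):
  0='ε' goto a→3 b→1 c→7
  1='b' goto a→14 c→2  [P0 ends]
  2='bc' goto c→18  [P1 ends]
  3='a' goto b→4 c→12
  4='ab' goto c→5  [P4 ends]
  5='abc' goto a→6
  6='abca' goto ·  [P2 ends]
  7='c' goto c→8
  8='cc' goto b→9
  9='ccb' goto c→10
  10='ccbc' goto c→11
  11='ccbcc' goto ·  [P3 ends]
  12='ac' goto c→13
  13='acc' goto ·  [P5 ends]
  14='ba' goto b→15
  15='bab' goto b→16
  16='babb' goto a→17
  17='babba' goto ·  [P6 ends]
  18='bcc' goto ·  [P7 ends]

BFS fail/out derivation:
  n1('b'): parent n0 fail=0; on 'b' 0 → fail=0;  out {0}∪∅={0}
  n3('a'): parent n0 fail=0; on 'a' 0 → fail=0;  out ∅∪∅=∅
  n7('c'): parent n0 fail=0; on 'c' 0 → fail=0;  out ∅∪∅=∅
  n2('bc'): parent n1 fail=0; on 'c' 0 → fail=7;  out {1}∪∅={1}
  n4('ab'): parent n3 fail=0; on 'b' 0 → fail=1;  out {4}∪{0}={0,4}
  n8('cc'): parent n7 fail=0; on 'c' 0 → fail=7;  out ∅∪∅=∅
  n12('ac'): parent n3 fail=0; on 'c' 0 → fail=7;  out ∅∪∅=∅
  n14('ba'): parent n1 fail=0; on 'a' 0 → fail=3;  out ∅∪∅=∅
  n5('abc'): parent n4 fail=1; on 'c' 1 → fail=2;  out ∅∪{1}={1}
  n9('ccb'): parent n8 fail=7; on 'b' 7→0 → fail=1;  out ∅∪{0}={0}
  n13('acc'): parent n12 fail=7; on 'c' 7 → fail=8;  out {5}∪∅={5}
  n15('bab'): parent n14 fail=3; on 'b' 3 → fail=4;  out ∅∪{0,4}={0,4}
  n18('bcc'): parent n2 fail=7; on 'c' 7 → fail=8;  out {7}∪∅={7}
  n6('abca'): parent n5 fail=2; on 'a' 2→7→0 → fail=3;  out {2}∪∅={2}
  n10('ccbc'): parent n9 fail=1; on 'c' 1 → fail=2;  out ∅∪{1}={1}
  n16('babb'): parent n15 fail=4; on 'b' 4→1→0 → fail=1;  out ∅∪{0}={0}
  n11('ccbcc'): parent n10 fail=2; on 'c' 2 → fail=18;  out {3}∪{7}={3,7}
  n17('babba'): parent n16 fail=1; on 'a' 1 → fail=14;  out {6}∪∅={6}

Run:
i=0 'c': node 0→7
i=1 'b': node 7→1 (via fail)  → match P0@[1:1]
i=2 'c': node 1→2  → match P1@[1:2]
i=3 'b': node 2→1 (via fail)  → match P0@[3:3]
i=4 'a': node 1→14
i=5 'a': node 14→3 (via fail)
i=6 'b': node 3→4  → match P0@[6:6],P4@[5:6]
i=7 'c': node 4→5  → match P1@[6:7]
i=8 'c': node 5→18 (via fail)  → match P7@[6:8]
i=9 'b': node 18→9 (via fail)  → match P0@[9:9]
i=10 'c': node 9→10  → match P1@[9:10]
i=11 'c': node 10→11  → match P3@[7:11],P7@[9:11]
i=12 'a': node 11→3 (via fail)
i=13 'b': node 3→4  → match P0@[13:13],P4@[12:13]
i=14 'b': node 4→1 (via fail)  → match P0@[14:14]
i=15 'b': node 1→1 (via fail)  → match P0@[15:15]
i=16 'b': node 1→1 (via fail)  → match P0@[16:16]
i=17 'a': node 1→14
i=18 'c': node 14→12 (via fail)
i=19 'c': node 12→13  → match P5@[17:19]
i=20 'c': node 13→8 (via fail)
i=21 'b': node 8→9  → match P0@[21:21]
i=22 'a': node 9→14 (via fail)
i=23 'b': node 14→15  → match P0@[23:23],P4@[22:23]
i=24 'b': node 15→16  → match P0@[24:24]
i=25 'a': node 16→17  → match P6@[21:25]
i=26 'c': node 17→12 (via fail)
i=27 'a': node 12→3 (via fail)
i=28 'b': node 3→4  → match P0@[28:28],P4@[27:28]
i=29 'b': node 4→1 (via fail)  → match P0@[29:29]
i=30 'c': node 1→2  → match P1@[29:30]
i=31 'a': node 2→3 (via fail)
i=32 'b': node 3→4  → match P0@[32:32],P4@[31:32]
i=33 'c': node 4→5  → match P1@[32:33]
i=34 'a': node 5→6  → match P2@[31:34]
i=35 'c': node 6→12 (via fail)
i=36 'c': node 12→13  → match P5@[34:36]
i=37 'b': node 13→9 (via fail)  → match P0@[37:37]
i=38 'a': node 9→14 (via fail)
i=39 'b': node 14→15  → match P0@[39:39],P4@[38:39]
i=40 'b': node 15→16  → match P0@[40:40]
i=41 'a': node 16→17  → match P6@[37:41]
i=42 'a': node 17→3 (via fail)
i=43 'c': node 3→12
i=44 'a': node 12→3 (via fail)
i=45 'a': node 3→3 (via fail)
i=46 'b': node 3→4  → match P0@[46:46],P4@[45:46]

Result: [[1,0],[2,1],[3,0],[6,0],[6,4],[7,1],[8,7],[9,0],[10,1],[11,3],[11,7],[13,0],[13,4],[14,0],[15,0],[16,0],[19,5],[21,0],[23,0],[23,4],[24,0],[25,6],[28,0],[28,4],[29,0],[30,1],[32,0],[32,4],[33,1],[34,2],[36,5],[37,0],[39,0],[39,4],[40,0],[41,6],[46,0],[46,4]]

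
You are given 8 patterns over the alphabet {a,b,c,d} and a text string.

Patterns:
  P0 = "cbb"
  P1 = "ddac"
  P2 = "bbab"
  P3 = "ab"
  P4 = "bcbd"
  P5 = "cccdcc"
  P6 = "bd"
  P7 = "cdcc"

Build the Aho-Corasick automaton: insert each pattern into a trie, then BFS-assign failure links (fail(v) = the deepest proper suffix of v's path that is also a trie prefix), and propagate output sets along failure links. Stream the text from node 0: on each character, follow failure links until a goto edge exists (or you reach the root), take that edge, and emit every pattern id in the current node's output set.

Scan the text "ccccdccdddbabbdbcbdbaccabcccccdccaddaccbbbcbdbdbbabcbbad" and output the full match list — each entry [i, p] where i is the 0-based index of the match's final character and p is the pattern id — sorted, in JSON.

Construct AC machine:
Trie (insert patterns):
  0='ε' goto a→12 b→8 c→1 d→4
  1='c' goto b→2 c→17 d→23
  2='cb' goto b→3
  3='cbb' goto ·  ←P0
  4='d' goto d→5
  5='dd' goto a→6
  6='dda' goto c→7
  7='ddac' goto ·  ←P1
  8='b' goto b→9 c→14 d→22
  9='bb' goto a→10
  10='bba' goto b→11
  11='bbab' goto ·  ←P2
  12='a' goto b→13
  13='ab' goto ·  ←P3
  14='bc' goto b→15
  15='bcb' goto d→16
  16='bcbd' goto ·  ←P4
  17='cc' goto c→18
  18='ccc' goto d→19
  19='cccd' goto c→20
  20='cccdc' goto c→21
  21='cccdcc' goto ·  ←P5
  22='bd' goto ·  ←P6
  23='cd' goto c→24
  24='cdc' goto c→25
  25='cdcc' goto ·  ←P7

Failure links (BFS by depth):
  n1('c'): parent n0 fail=0; on 'c' 0 → fail=0;  out ∅∪∅=∅
  n4('d'): parent n0 fail=0; on 'd' 0 → fail=0;  out ∅∪∅=∅
  n8('b'): parent n0 fail=0; on 'b' 0 → fail=0;  out ∅∪∅=∅
  n12('a'): parent n0 fail=0; on 'a' 0 → fail=0;  out ∅∪∅=∅
  n2('cb'): parent n1 fail=0; on 'b' 0 → fail=8;  out ∅∪∅=∅
  n5('dd'): parent n4 fail=0; on 'd' 0 → fail=4;  out ∅∪∅=∅
  n9('bb'): parent n8 fail=0; on 'b' 0 → fail=8;  out ∅∪∅=∅
  n13('ab'): parent n12 fail=0; on 'b' 0 → fail=8;  out {3}∪∅={3}
  n14('bc'): parent n8 fail=0; on 'c' 0 → fail=1;  out ∅∪∅=∅
  n17('cc'): parent n1 fail=0; on 'c' 0 → fail=1;  out ∅∪∅=∅
  n22('bd'): parent n8 fail=0; on 'd' 0 → fail=4;  out {6}∪∅={6}
  n23('cd'): parent n1 fail=0; on 'd' 0 → fail=4;  out ∅∪∅=∅
  n3('cbb'): parent n2 fail=8; on 'b' 8 → fail=9;  out {0}∪∅={0}
  n6('dda'): parent n5 fail=4; on 'a' 4→0 → fail=12;  out ∅∪∅=∅
  n10('bba'): parent n9 fail=8; on 'a' 8→0 → fail=12;  out ∅∪∅=∅
  n15('bcb'): parent n14 fail=1; on 'b' 1 → fail=2;  out ∅∪∅=∅
  n18('ccc'): parent n17 fail=1; on 'c' 1 → fail=17;  out ∅∪∅=∅
  n24('cdc'): parent n23 fail=4; on 'c' 4→0 → fail=1;  out ∅∪∅=∅
  n7('ddac'): parent n6 fail=12; on 'c' 12→0 → fail=1;  out {1}∪∅={1}
  n11('bbab'): parent n10 fail=12; on 'b' 12 → fail=13;  out {2}∪{3}={2,3}
  n16('bcbd'): parent n15 fail=2; on 'd' 2→8 → fail=22;  out {4}∪{6}={4,6}
  n19('cccd'): parent n18 fail=17; on 'd' 17→1 → fail=23;  out ∅∪∅=∅
  n25('cdcc'): parent n24 fail=1; on 'c' 1 → fail=17;  out {7}∪∅={7}
  n20('cccdc'): parent n19 fail=23; on 'c' 23 → fail=24;  out ∅∪∅=∅
  n21('cccdcc'): parent n20 fail=24; on 'c' 24 → fail=25;  out {5}∪{7}={5,7}

Scan:
[0] read 'c'  n0⇒n1
[1] read 'c'  n1⇒n17
[2] read 'c'  n17⇒n18
[3] read 'c'  n18⇒n18 ·f
[4] read 'd'  n18⇒n19
[5] read 'c'  n19⇒n20
[6] read 'c'  n20⇒n21  ** P5@[1:6],P7@[3:6]
[7] read 'd'  n21⇒n23 ·f
[8] read 'd'  n23⇒n5 ·f
[9] read 'd'  n5⇒n5 ·f
[10] read 'b'  n5⇒n8 ·f
[11] read 'a'  n8⇒n12 ·f
[12] read 'b'  n12⇒n13  ** P3@[11:12]
[13] read 'b'  n13⇒n9 ·f
[14] read 'd'  n9⇒n22 ·f  ** P6@[13:14]
[15] read 'b'  n22⇒n8 ·f
[16] read 'c'  n8⇒n14
[17] read 'b'  n14⇒n15
[18] read 'd'  n15⇒n16  ** P4@[15:18],P6@[17:18]
[19] read 'b'  n16⇒n8 ·f
[20] read 'a'  n8⇒n12 ·f
[21] read 'c'  n12⇒n1 ·f
[22] read 'c'  n1⇒n17
[23] read 'a'  n17⇒n12 ·f
[24] read 'b'  n12⇒n13  ** P3@[23:24]
[25] read 'c'  n13⇒n14 ·f
[26] read 'c'  n14⇒n17 ·f
[27] read 'c'  n17⇒n18
[28] read 'c'  n18⇒n18 ·f
[29] read 'c'  n18⇒n18 ·f
[30] read 'd'  n18⇒n19
[31] read 'c'  n19⇒n20
[32] read 'c'  n20⇒n21  ** P5@[27:32],P7@[29:32]
[33] read 'a'  n21⇒n12 ·f
[34] read 'd'  n12⇒n4 ·f
[35] read 'd'  n4⇒n5
[36] read 'a'  n5⇒n6
[37] read 'c'  n6⇒n7  ** P1@[34:37]
[38] read 'c'  n7⇒n17 ·f
[39] read 'b'  n17⇒n2 ·f
[40] read 'b'  n2⇒n3  ** P0@[38:40]
[41] read 'b'  n3⇒n9 ·f
[42] read 'c'  n9⇒n14 ·f
[43] read 'b'  n14⇒n15
[44] read 'd'  n15⇒n16  ** P4@[41:44],P6@[43:44]
[45] read 'b'  n16⇒n8 ·f
[46] read 'd'  n8⇒n22  ** P6@[45:46]
[47] read 'b'  n22⇒n8 ·f
[48] read 'b'  n8⇒n9
[49] read 'a'  n9⇒n10
[50] read 'b'  n10⇒n11  ** P2@[47:50],P3@[49:50]
[51] read 'c'  n11⇒n14 ·f
[52] read 'b'  n14⇒n15
[53] read 'b'  n15⇒n3 ·f  ** P0@[51:53]
[54] read 'a'  n3⇒n10 ·f
[55] read 'd'  n10⇒n4 ·f

Matches: [[6,5],[6,7],[12,3],[14,6],[18,4],[18,6],[24,3],[32,5],[32,7],[37,1],[40,0],[44,4],[44,6],[46,6],[50,2],[50,3],[53,0]]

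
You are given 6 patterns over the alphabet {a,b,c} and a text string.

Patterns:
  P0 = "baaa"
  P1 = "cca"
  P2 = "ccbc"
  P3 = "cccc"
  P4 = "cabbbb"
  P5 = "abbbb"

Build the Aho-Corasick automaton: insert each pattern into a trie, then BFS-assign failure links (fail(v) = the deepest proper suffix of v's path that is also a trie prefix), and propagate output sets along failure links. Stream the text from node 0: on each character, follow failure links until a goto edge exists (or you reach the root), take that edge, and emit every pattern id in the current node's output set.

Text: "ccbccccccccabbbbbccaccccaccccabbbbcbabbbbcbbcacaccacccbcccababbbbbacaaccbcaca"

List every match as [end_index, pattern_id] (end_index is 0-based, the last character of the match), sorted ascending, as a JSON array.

Construct AC machine:
Trie nodes:
  0='ε' goto a→17 b→1 c→5
  1='b' goto a→2
  2='ba' goto a→3
  3='baa' goto a→4
  4='baaa' goto ·  [P0 ends]
  5='c' goto a→12 c→6
  6='cc' goto a→7 b→8 c→10
  7='cca' goto ·  [P1 ends]
  8='ccb' goto c→9
  9='ccbc' goto ·  [P2 ends]
  10='ccc' goto c→11
  11='cccc' goto ·  [P3 ends]
  12='ca' goto b→13
  13='cab' goto b→14
  14='cabb' goto b→15
  15='cabbb' goto b→16
  16='cabbbb' goto ·  [P4 ends]
  17='a' goto b→18
  18='ab' goto b→19
  19='abb' goto b→20
  20='abbb' goto b→21
  21='abbbb' goto ·  [P5 ends]

BFS fail/out derivation:
  n1('b'): parent n0 fail=0; on 'b' 0 → fail=0;  out ∅∪∅=∅
  n5('c'): parent n0 fail=0; on 'c' 0 → fail=0;  out ∅∪∅=∅
  n17('a'): parent n0 fail=0; on 'a' 0 → fail=0;  out ∅∪∅=∅
  n2('ba'): parent n1 fail=0; on 'a' 0 → fail=17;  out ∅∪∅=∅
  n6('cc'): parent n5 fail=0; on 'c' 0 → fail=5;  out ∅∪∅=∅
  n12('ca'): parent n5 fail=0; on 'a' 0 → fail=17;  out ∅∪∅=∅
  n18('ab'): parent n17 fail=0; on 'b' 0 → fail=1;  out ∅∪∅=∅
  n3('baa'): parent n2 fail=17; on 'a' 17→0 → fail=17;  out ∅∪∅=∅
  n7('cca'): parent n6 fail=5; on 'a' 5 → fail=12;  out {1}∪∅={1}
  n8('ccb'): parent n6 fail=5; on 'b' 5→0 → fail=1;  out ∅∪∅=∅
  n10('ccc'): parent n6 fail=5; on 'c' 5 → fail=6;  out ∅∪∅=∅
  n13('cab'): parent n12 fail=17; on 'b' 17 → fail=18;  out ∅∪∅=∅
  n19('abb'): parent n18 fail=1; on 'b' 1→0 → fail=1;  out ∅∪∅=∅
  n4('baaa'): parent n3 fail=17; on 'a' 17→0 → fail=17;  out {0}∪∅={0}
  n9('ccbc'): parent n8 fail=1; on 'c' 1→0 → fail=5;  out {2}∪∅={2}
  n11('cccc'): parent n10 fail=6; on 'c' 6 → fail=10;  out {3}∪∅={3}
  n14('cabb'): parent n13 fail=18; on 'b' 18 → fail=19;  out ∅∪∅=∅
  n20('abbb'): parent n19 fail=1; on 'b' 1→0 → fail=1;  out ∅∪∅=∅
  n15('cabbb'): parent n14 fail=19; on 'b' 19 → fail=20;  out ∅∪∅=∅
  n21('abbbb'): parent n20 fail=1; on 'b' 1→0 → fail=1;  out {5}∪∅={5}
  n16('cabbbb'): parent n15 fail=20; on 'b' 20 → fail=21;  out {4}∪{5}={4,5}

Scan:
i=0 'c': node 0→5
i=1 'c': node 5→6
i=2 'b': node 6→8
i=3 'c': node 8→9  emit P2@[0:3]
i=4 'c': node 9→6 ·f
i=5 'c': node 6→10
i=6 'c': node 10→11  emit P3@[3:6]
i=7 'c': node 11→11 ·f  emit P3@[4:7]
i=8 'c': node 11→11 ·f  emit P3@[5:8]
i=9 'c': node 11→11 ·f  emit P3@[6:9]
i=10 'c': node 11→11 ·f  emit P3@[7:10]
i=11 'a': node 11→7 ·f  emit P1@[9:11]
i=12 'b': node 7→13 ·f
i=13 'b': node 13→14
i=14 'b': node 14→15
i=15 'b': node 15→16  emit P4@[10:15],P5@[11:15]
i=16 'b': node 16→1 ·f
i=17 'c': node 1→5 ·f
i=18 'c': node 5→6
i=19 'a': node 6→7  emit P1@[17:19]
i=20 'c': node 7→5 ·f
i=21 'c': node 5→6
i=22 'c': node 6→10
i=23 'c': node 10→11  emit P3@[20:23]
i=24 'a': node 11→7 ·f  emit P1@[22:24]
i=25 'c': node 7→5 ·f
i=26 'c': node 5→6
i=27 'c': node 6→10
i=28 'c': node 10→11  emit P3@[25:28]
i=29 'a': node 11→7 ·f  emit P1@[27:29]
i=30 'b': node 7→13 ·f
i=31 'b': node 13→14
i=32 'b': node 14→15
i=33 'b': node 15→16  emit P4@[28:33],P5@[29:33]
i=34 'c': node 16→5 ·f
i=35 'b': node 5→1 ·f
i=36 'a': node 1→2
i=37 'b': node 2→18 ·f
i=38 'b': node 18→19
i=39 'b': node 19→20
i=40 'b': node 20→21  emit P5@[36:40]
i=41 'c': node 21→5 ·f
i=42 'b': node 5→1 ·f
i=43 'b': node 1→1 ·f
i=44 'c': node 1→5 ·f
i=45 'a': node 5→12
i=46 'c': node 12→5 ·f
i=47 'a': node 5→12
i=48 'c': node 12→5 ·f
i=49 'c': node 5→6
i=50 'a': node 6→7  emit P1@[48:50]
i=51 'c': node 7→5 ·f
i=52 'c': node 5→6
i=53 'c': node 6→10
i=54 'b': node 10→8 ·f
i=55 'c': node 8→9  emit P2@[52:55]
i=56 'c': node 9→6 ·f
i=57 'c': node 6→10
i=58 'a': node 10→7 ·f  emit P1@[56:58]
i=59 'b': node 7→13 ·f
i=60 'a': node 13→2 ·f
i=61 'b': node 2→18 ·f
i=62 'b': node 18→19
i=63 'b': node 19→20
i=64 'b': node 20→21  emit P5@[60:64]
i=65 'b': node 21→1 ·f
i=66 'a': node 1→2
i=67 'c': node 2→5 ·f
i=68 'a': node 5→12
i=69 'a': node 12→17 ·f
i=70 'c': node 17→5 ·f
i=71 'c': node 5→6
i=72 'b': node 6→8
i=73 'c': node 8→9  emit P2@[70:73]
i=74 'a': node 9→12 ·f
i=75 'c': node 12→5 ·f
i=76 'a': node 5→12

Result: [[3,2],[6,3],[7,3],[8,3],[9,3],[10,3],[11,1],[15,4],[15,5],[19,1],[23,3],[24,1],[28,3],[29,1],[33,4],[33,5],[40,5],[50,1],[55,2],[58,1],[64,5],[73,2]]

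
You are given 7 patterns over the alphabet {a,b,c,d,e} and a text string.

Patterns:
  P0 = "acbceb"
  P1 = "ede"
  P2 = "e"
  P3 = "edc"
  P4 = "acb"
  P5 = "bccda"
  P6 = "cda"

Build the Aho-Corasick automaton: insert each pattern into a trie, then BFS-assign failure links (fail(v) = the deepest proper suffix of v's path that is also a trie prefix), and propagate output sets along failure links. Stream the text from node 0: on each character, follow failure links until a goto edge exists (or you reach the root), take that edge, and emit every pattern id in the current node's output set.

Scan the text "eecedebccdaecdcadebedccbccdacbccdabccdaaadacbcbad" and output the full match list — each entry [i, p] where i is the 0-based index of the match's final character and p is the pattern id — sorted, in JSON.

Build automaton:
Trie nodes:
  n0 'ε': a→1 b→11 c→16 e→7
  n1 'a': c→2
  n2 'ac': b→3
  n3 'acb': c→4  [P4 ends]
  n4 'acbc': e→5
  n5 'acbce': b→6
  n6 'acbceb': ·  [P0 ends]
  n7 'e': d→8  [P2 ends]
  n8 'ed': c→10 e→9
  n9 'ede': ·  [P1 ends]
  n10 'edc': ·  [P3 ends]
  n11 'b': c→12
  n12 'bc': c→13
  n13 'bcc': d→14
  n14 'bccd': a→15
  n15 'bccda': ·  [P5 ends]
  n16 'c': d→17
  n17 'cd': a→18
  n18 'cda': ·  [P6 ends]

BFS fail/out derivation:
  fail(1) 'a': from fail(0)=0 chase 'a': 0 ⇒ 0;  out=∅∪out(0)=∅
  fail(7) 'e': from fail(0)=0 chase 'e': 0 ⇒ 0;  out={2}∪out(0)={2}
  fail(11) 'b': from fail(0)=0 chase 'b': 0 ⇒ 0;  out=∅∪out(0)=∅
  fail(16) 'c': from fail(0)=0 chase 'c': 0 ⇒ 0;  out=∅∪out(0)=∅
  fail(2) 'ac': from fail(1)=0 chase 'c': 0 ⇒ 16;  out=∅∪out(16)=∅
  fail(8) 'ed': from fail(7)=0 chase 'd': 0 ⇒ 0;  out=∅∪out(0)=∅
  fail(12) 'bc': from fail(11)=0 chase 'c': 0 ⇒ 16;  out=∅∪out(16)=∅
  fail(17) 'cd': from fail(16)=0 chase 'd': 0 ⇒ 0;  out=∅∪out(0)=∅
  fail(3) 'acb': from fail(2)=16 chase 'b': 16→0 ⇒ 11;  out={4}∪out(11)={4}
  fail(9) 'ede': from fail(8)=0 chase 'e': 0 ⇒ 7;  out={1}∪out(7)={1,2}
  fail(10) 'edc': from fail(8)=0 chase 'c': 0 ⇒ 16;  out={3}∪out(16)={3}
  fail(13) 'bcc': from fail(12)=16 chase 'c': 16→0 ⇒ 16;  out=∅∪out(16)=∅
  fail(18) 'cda': from fail(17)=0 chase 'a': 0 ⇒ 1;  out={6}∪out(1)={6}
  fail(4) 'acbc': from fail(3)=11 chase 'c': 11 ⇒ 12;  out=∅∪out(12)=∅
  fail(14) 'bccd': from fail(13)=16 chase 'd': 16 ⇒ 17;  out=∅∪out(17)=∅
  fail(5) 'acbce': from fail(4)=12 chase 'e': 12→16→0 ⇒ 7;  out=∅∪out(7)={2}
  fail(15) 'bccda': from fail(14)=17 chase 'a': 17 ⇒ 18;  out={5}∪out(18)={5,6}
  fail(6) 'acbceb': from fail(5)=7 chase 'b': 7→0 ⇒ 11;  out={0}∪out(11)={0}

Run:
i=0 'e': node 0→7  ** P2@[0:0]
i=1 'e': node 7→7 ·f  ** P2@[1:1]
i=2 'c': node 7→16 ·f
i=3 'e': node 16→7 ·f  ** P2@[3:3]
i=4 'd': node 7→8
i=5 'e': node 8→9  ** P1@[3:5],P2@[5:5]
i=6 'b': node 9→11 ·f
i=7 'c': node 11→12
i=8 'c': node 12→13
i=9 'd': node 13→14
i=10 'a': node 14→15  ** P5@[6:10],P6@[8:10]
i=11 'e': node 15→7 ·f  ** P2@[11:11]
i=12 'c': node 7→16 ·f
i=13 'd': node 16→17
i=14 'c': node 17→16 ·f
i=15 'a': node 16→1 ·f
i=16 'd': node 1→0 ·f
i=17 'e': node 0→7  ** P2@[17:17]
i=18 'b': node 7→11 ·f
i=19 'e': node 11→7 ·f  ** P2@[19:19]
i=20 'd': node 7→8
i=21 'c': node 8→10  ** P3@[19:21]
i=22 'c': node 10→16 ·f
i=23 'b': node 16→11 ·f
i=24 'c': node 11→12
i=25 'c': node 12→13
i=26 'd': node 13→14
i=27 'a': node 14→15  ** P5@[23:27],P6@[25:27]
i=28 'c': node 15→2 ·f
i=29 'b': node 2→3  ** P4@[27:29]
i=30 'c': node 3→4
i=31 'c': node 4→13 ·f
i=32 'd': node 13→14
i=33 'a': node 14→15  ** P5@[29:33],P6@[31:33]
i=34 'b': node 15→11 ·f
i=35 'c': node 11→12
i=36 'c': node 12→13
i=37 'd': node 13→14
i=38 'a': node 14→15  ** P5@[34:38],P6@[36:38]
i=39 'a': node 15→1 ·f
i=40 'a': node 1→1 ·f
i=41 'd': node 1→0 ·f
i=42 'a': node 0→1
i=43 'c': node 1→2
i=44 'b': node 2→3  ** P4@[42:44]
i=45 'c': node 3→4
i=46 'b': node 4→11 ·f
i=47 'a': node 11→1 ·f
i=48 'd': node 1→0 ·f

Result: [[0,2],[1,2],[3,2],[5,1],[5,2],[10,5],[10,6],[11,2],[17,2],[19,2],[21,3],[27,5],[27,6],[29,4],[33,5],[33,6],[38,5],[38,6],[44,4]]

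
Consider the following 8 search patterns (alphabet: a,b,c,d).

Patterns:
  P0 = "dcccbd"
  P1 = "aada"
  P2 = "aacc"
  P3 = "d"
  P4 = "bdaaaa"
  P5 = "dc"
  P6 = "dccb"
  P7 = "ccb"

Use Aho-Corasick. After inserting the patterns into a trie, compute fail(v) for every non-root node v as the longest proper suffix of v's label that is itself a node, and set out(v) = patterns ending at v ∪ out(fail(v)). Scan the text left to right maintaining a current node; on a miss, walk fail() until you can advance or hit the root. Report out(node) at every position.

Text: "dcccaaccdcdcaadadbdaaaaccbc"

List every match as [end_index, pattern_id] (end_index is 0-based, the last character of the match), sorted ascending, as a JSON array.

Construct AC machine:
Trie (insert patterns):
  n0 'ε': a→7 b→13 c→20 d→1
  n1 'd': c→2  [P3 ends]
  n2 'dc': c→3  [P5 ends]
  n3 'dcc': b→19 c→4
  n4 'dccc': b→5
  n5 'dcccb': d→6
  n6 'dcccbd': ·  [P0 ends]
  n7 'a': a→8
  n8 'aa': c→11 d→9
  n9 'aad': a→10
  n10 'aada': ·  [P1 ends]
  n11 'aac': c→12
  n12 'aacc': ·  [P2 ends]
  n13 'b': d→14
  n14 'bd': a→15
  n15 'bda': a→16
  n16 'bdaa': a→17
  n17 'bdaaa': a→18
  n18 'bdaaaa': ·  [P4 ends]
  n19 'dccb': ·  [P6 ends]
  n20 'c': c→21
  n21 'cc': b→22
  n22 'ccb': ·  [P7 ends]

BFS fail/out derivation:
  fail(1) 'd': from fail(0)=0 chase 'd': 0 ⇒ 0;  out={3}∪out(0)={3}
  fail(7) 'a': from fail(0)=0 chase 'a': 0 ⇒ 0;  out=∅∪out(0)=∅
  fail(13) 'b': from fail(0)=0 chase 'b': 0 ⇒ 0;  out=∅∪out(0)=∅
  fail(20) 'c': from fail(0)=0 chase 'c': 0 ⇒ 0;  out=∅∪out(0)=∅
  fail(2) 'dc': from fail(1)=0 chase 'c': 0 ⇒ 20;  out={5}∪out(20)={5}
  fail(8) 'aa': from fail(7)=0 chase 'a': 0 ⇒ 7;  out=∅∪out(7)=∅
  fail(14) 'bd': from fail(13)=0 chase 'd': 0 ⇒ 1;  out=∅∪out(1)={3}
  fail(21) 'cc': from fail(20)=0 chase 'c': 0 ⇒ 20;  out=∅∪out(20)=∅
  fail(3) 'dcc': from fail(2)=20 chase 'c': 20 ⇒ 21;  out=∅∪out(21)=∅
  fail(9) 'aad': from fail(8)=7 chase 'd': 7→0 ⇒ 1;  out=∅∪out(1)={3}
  fail(11) 'aac': from fail(8)=7 chase 'c': 7→0 ⇒ 20;  out=∅∪out(20)=∅
  fail(15) 'bda': from fail(14)=1 chase 'a': 1→0 ⇒ 7;  out=∅∪out(7)=∅
  fail(22) 'ccb': from fail(21)=20 chase 'b': 20→0 ⇒ 13;  out={7}∪out(13)={7}
  fail(4) 'dccc': from fail(3)=21 chase 'c': 21→20 ⇒ 21;  out=∅∪out(21)=∅
  fail(10) 'aada': from fail(9)=1 chase 'a': 1→0 ⇒ 7;  out={1}∪out(7)={1}
  fail(12) 'aacc': from fail(11)=20 chase 'c': 20 ⇒ 21;  out={2}∪out(21)={2}
  fail(16) 'bdaa': from fail(15)=7 chase 'a': 7 ⇒ 8;  out=∅∪out(8)=∅
  fail(19) 'dccb': from fail(3)=21 chase 'b': 21 ⇒ 22;  out={6}∪out(22)={6,7}
  fail(5) 'dcccb': from fail(4)=21 chase 'b': 21 ⇒ 22;  out=∅∪out(22)={7}
  fail(17) 'bdaaa': from fail(16)=8 chase 'a': 8→7 ⇒ 8;  out=∅∪out(8)=∅
  fail(6) 'dcccbd': from fail(5)=22 chase 'd': 22→13 ⇒ 14;  out={0}∪out(14)={0,3}
  fail(18) 'bdaaaa': from fail(17)=8 chase 'a': 8→7 ⇒ 8;  out={4}∪out(8)={4}

Run:
pos 0 'd': at 1  emit P3@[0:0]
pos 1 'c': at 2  emit P5@[0:1]
pos 2 'c': at 3
pos 3 'c': at 4
pos 4 'a': at 7 ·f
pos 5 'a': at 8
pos 6 'c': at 11
pos 7 'c': at 12  emit P2@[4:7]
pos 8 'd': at 1 ·f  emit P3@[8:8]
pos 9 'c': at 2  emit P5@[8:9]
pos 10 'd': at 1 ·f  emit P3@[10:10]
pos 11 'c': at 2  emit P5@[10:11]
pos 12 'a': at 7 ·f
pos 13 'a': at 8
pos 14 'd': at 9  emit P3@[14:14]
pos 15 'a': at 10  emit P1@[12:15]
pos 16 'd': at 1 ·f  emit P3@[16:16]
pos 17 'b': at 13 ·f
pos 18 'd': at 14  emit P3@[18:18]
pos 19 'a': at 15
pos 20 'a': at 16
pos 21 'a': at 17
pos 22 'a': at 18  emit P4@[17:22]
pos 23 'c': at 11 ·f
pos 24 'c': at 12  emit P2@[21:24]
pos 25 'b': at 22 ·f  emit P7@[23:25]
pos 26 'c': at 20 ·f

Matches: [[0,3],[1,5],[7,2],[8,3],[9,5],[10,3],[11,5],[14,3],[15,1],[16,3],[18,3],[22,4],[24,2],[25,7]]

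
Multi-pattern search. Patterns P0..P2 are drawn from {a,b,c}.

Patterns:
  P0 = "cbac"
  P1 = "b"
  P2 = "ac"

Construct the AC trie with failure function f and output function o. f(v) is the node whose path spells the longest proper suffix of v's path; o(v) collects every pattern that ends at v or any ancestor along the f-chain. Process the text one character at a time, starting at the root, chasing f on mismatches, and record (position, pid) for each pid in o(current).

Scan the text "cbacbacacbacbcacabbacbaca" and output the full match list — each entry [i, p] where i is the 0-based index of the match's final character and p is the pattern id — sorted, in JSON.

Build automaton:
Trie nodes:
  n0 'ε': a→6 b→5 c→1
  n1 'c': b→2
  n2 'cb': a→3
  n3 'cba': c→4
  n4 'cbac': ·  ←P0
  n5 'b': ·  ←P1
  n6 'a': c→7
  n7 'ac': ·  ←P2

Failure links (BFS by depth):
  fail(1) 'c': from fail(0)=0 chase 'c': 0 ⇒ 0;  out=∅∪out(0)=∅
  fail(5) 'b': from fail(0)=0 chase 'b': 0 ⇒ 0;  out={1}∪out(0)={1}
  fail(6) 'a': from fail(0)=0 chase 'a': 0 ⇒ 0;  out=∅∪out(0)=∅
  fail(2) 'cb': from fail(1)=0 chase 'b': 0 ⇒ 5;  out=∅∪out(5)={1}
  fail(7) 'ac': from fail(6)=0 chase 'c': 0 ⇒ 1;  out={2}∪out(1)={2}
  fail(3) 'cba': from fail(2)=5 chase 'a': 5→0 ⇒ 6;  out=∅∪out(6)=∅
  fail(4) 'cbac': from fail(3)=6 chase 'c': 6 ⇒ 7;  out={0}∪out(7)={0,2}

Run:
pos 0 'c': at 1
pos 1 'b': at 2  ** P1@[1:1]
pos 2 'a': at 3
pos 3 'c': at 4  ** P0@[0:3],P2@[2:3]
pos 4 'b': at 2 (fail-walked)  ** P1@[4:4]
pos 5 'a': at 3
pos 6 'c': at 4  ** P0@[3:6],P2@[5:6]
pos 7 'a': at 6 (fail-walked)
pos 8 'c': at 7  ** P2@[7:8]
pos 9 'b': at 2 (fail-walked)  ** P1@[9:9]
pos 10 'a': at 3
pos 11 'c': at 4  ** P0@[8:11],P2@[10:11]
pos 12 'b': at 2 (fail-walked)  ** P1@[12:12]
pos 13 'c': at 1 (fail-walked)
pos 14 'a': at 6 (fail-walked)
pos 15 'c': at 7  ** P2@[14:15]
pos 16 'a': at 6 (fail-walked)
pos 17 'b': at 5 (fail-walked)  ** P1@[17:17]
pos 18 'b': at 5 (fail-walked)  ** P1@[18:18]
pos 19 'a': at 6 (fail-walked)
pos 20 'c': at 7  ** P2@[19:20]
pos 21 'b': at 2 (fail-walked)  ** P1@[21:21]
pos 22 'a': at 3
pos 23 'c': at 4  ** P0@[20:23],P2@[22:23]
pos 24 'a': at 6 (fail-walked)

Matches: [[1,1],[3,0],[3,2],[4,1],[6,0],[6,2],[8,2],[9,1],[11,0],[11,2],[12,1],[15,2],[17,1],[18,1],[20,2],[21,1],[23,0],[23,2]]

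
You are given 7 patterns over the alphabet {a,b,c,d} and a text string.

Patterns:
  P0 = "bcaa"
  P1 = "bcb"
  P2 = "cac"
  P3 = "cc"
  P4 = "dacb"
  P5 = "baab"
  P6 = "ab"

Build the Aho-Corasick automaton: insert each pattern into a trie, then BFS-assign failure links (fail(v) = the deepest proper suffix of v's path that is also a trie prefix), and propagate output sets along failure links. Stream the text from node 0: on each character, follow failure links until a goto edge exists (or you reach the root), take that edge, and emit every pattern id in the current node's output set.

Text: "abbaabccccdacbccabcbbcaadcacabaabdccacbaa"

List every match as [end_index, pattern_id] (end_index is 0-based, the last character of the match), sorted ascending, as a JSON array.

Build:
Trie (insert patterns):
  0='ε' goto a→17 b→1 c→6 d→10
  1='b' goto a→14 c→2
  2='bc' goto a→3 b→5
  3='bca' goto a→4
  4='bcaa' goto ·  ←P0
  5='bcb' goto ·  ←P1
  6='c' goto a→7 c→9
  7='ca' goto c→8
  8='cac' goto ·  ←P2
  9='cc' goto ·  ←P3
  10='d' goto a→11
  11='da' goto c→12
  12='dac' goto b→13
  13='dacb' goto ·  ←P4
  14='ba' goto a→15
  15='baa' goto b→16
  16='baab' goto ·  ←P5
  17='a' goto b→18
  18='ab' goto ·  ←P6

BFS fail/out derivation:
  fail(1) 'b': from fail(0)=0 chase 'b': 0 ⇒ 0;  out=∅∪out(0)=∅
  fail(6) 'c': from fail(0)=0 chase 'c': 0 ⇒ 0;  out=∅∪out(0)=∅
  fail(10) 'd': from fail(0)=0 chase 'd': 0 ⇒ 0;  out=∅∪out(0)=∅
  fail(17) 'a': from fail(0)=0 chase 'a': 0 ⇒ 0;  out=∅∪out(0)=∅
  fail(2) 'bc': from fail(1)=0 chase 'c': 0 ⇒ 6;  out=∅∪out(6)=∅
  fail(7) 'ca': from fail(6)=0 chase 'a': 0 ⇒ 17;  out=∅∪out(17)=∅
  fail(9) 'cc': from fail(6)=0 chase 'c': 0 ⇒ 6;  out={3}∪out(6)={3}
  fail(11) 'da': from fail(10)=0 chase 'a': 0 ⇒ 17;  out=∅∪out(17)=∅
  fail(14) 'ba': from fail(1)=0 chase 'a': 0 ⇒ 17;  out=∅∪out(17)=∅
  fail(18) 'ab': from fail(17)=0 chase 'b': 0 ⇒ 1;  out={6}∪out(1)={6}
  fail(3) 'bca': from fail(2)=6 chase 'a': 6 ⇒ 7;  out=∅∪out(7)=∅
  fail(5) 'bcb': from fail(2)=6 chase 'b': 6→0 ⇒ 1;  out={1}∪out(1)={1}
  fail(8) 'cac': from fail(7)=17 chase 'c': 17→0 ⇒ 6;  out={2}∪out(6)={2}
  fail(12) 'dac': from fail(11)=17 chase 'c': 17→0 ⇒ 6;  out=∅∪out(6)=∅
  fail(15) 'baa': from fail(14)=17 chase 'a': 17→0 ⇒ 17;  out=∅∪out(17)=∅
  fail(4) 'bcaa': from fail(3)=7 chase 'a': 7→17→0 ⇒ 17;  out={0}∪out(17)={0}
  fail(13) 'dacb': from fail(12)=6 chase 'b': 6→0 ⇒ 1;  out={4}∪out(1)={4}
  fail(16) 'baab': from fail(15)=17 chase 'b': 17 ⇒ 18;  out={5}∪out(18)={5,6}

Run:
[0] read 'a'  n0⇒n17
[1] read 'b'  n17⇒n18  emit P6@[0:1]
[2] read 'b'  n18⇒n1 (via fail)
[3] read 'a'  n1⇒n14
[4] read 'a'  n14⇒n15
[5] read 'b'  n15⇒n16  emit P5@[2:5],P6@[4:5]
[6] read 'c'  n16⇒n2 (via fail)
[7] read 'c'  n2⇒n9 (via fail)  emit P3@[6:7]
[8] read 'c'  n9⇒n9 (via fail)  emit P3@[7:8]
[9] read 'c'  n9⇒n9 (via fail)  emit P3@[8:9]
[10] read 'd'  n9⇒n10 (via fail)
[11] read 'a'  n10⇒n11
[12] read 'c'  n11⇒n12
[13] read 'b'  n12⇒n13  emit P4@[10:13]
[14] read 'c'  n13⇒n2 (via fail)
[15] read 'c'  n2⇒n9 (via fail)  emit P3@[14:15]
[16] read 'a'  n9⇒n7 (via fail)
[17] read 'b'  n7⇒n18 (via fail)  emit P6@[16:17]
[18] read 'c'  n18⇒n2 (via fail)
[19] read 'b'  n2⇒n5  emit P1@[17:19]
[20] read 'b'  n5⇒n1 (via fail)
[21] read 'c'  n1⇒n2
[22] read 'a'  n2⇒n3
[23] read 'a'  n3⇒n4  emit P0@[20:23]
[24] read 'd'  n4⇒n10 (via fail)
[25] read 'c'  n10⇒n6 (via fail)
[26] read 'a'  n6⇒n7
[27] read 'c'  n7⇒n8  emit P2@[25:27]
[28] read 'a'  n8⇒n7 (via fail)
[29] read 'b'  n7⇒n18 (via fail)  emit P6@[28:29]
[30] read 'a'  n18⇒n14 (via fail)
[31] read 'a'  n14⇒n15
[32] read 'b'  n15⇒n16  emit P5@[29:32],P6@[31:32]
[33] read 'd'  n16⇒n10 (via fail)
[34] read 'c'  n10⇒n6 (via fail)
[35] read 'c'  n6⇒n9  emit P3@[34:35]
[36] read 'a'  n9⇒n7 (via fail)
[37] read 'c'  n7⇒n8  emit P2@[35:37]
[38] read 'b'  n8⇒n1 (via fail)
[39] read 'a'  n1⇒n14
[40] read 'a'  n14⇒n15

Matches: [[1,6],[5,5],[5,6],[7,3],[8,3],[9,3],[13,4],[15,3],[17,6],[19,1],[23,0],[27,2],[29,6],[32,5],[32,6],[35,3],[37,2]]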